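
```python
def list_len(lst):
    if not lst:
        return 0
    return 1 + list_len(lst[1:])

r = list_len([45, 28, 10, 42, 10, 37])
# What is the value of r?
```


list_len([45, 28, 10, 42, 10, 37])
= 1 + list_len([28, 10, 42, 10, 37])
= 1 + 1 + list_len([10, 42, 10, 37])
= 1 + 1 + 1 + list_len([42, 10, 37])
= 1 + 1 + 1 + 1 + list_len([10, 37])
= 1 + 1 + 1 + 1 + 1 + list_len([37])
= 1 + 1 + 1 + 1 + 1 + 1 + list_len([])
= 1 + 1 + 1 + 1 + 1 + 1 + 0
= 6


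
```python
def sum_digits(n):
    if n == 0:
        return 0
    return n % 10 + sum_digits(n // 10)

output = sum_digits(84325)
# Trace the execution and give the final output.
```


sum_digits(84325)
= 5 + sum_digits(8432)
= 5 + 2 + sum_digits(843)
= 5 + 2 + 3 + sum_digits(84)
= 5 + 2 + 3 + 4 + sum_digits(8)
= 5 + 2 + 3 + 4 + 8 + sum_digits(0)
= 5 + 2 + 3 + 4 + 8 + 0
= 22


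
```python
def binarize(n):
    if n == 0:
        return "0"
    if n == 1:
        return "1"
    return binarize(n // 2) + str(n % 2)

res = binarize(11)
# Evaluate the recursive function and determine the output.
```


binarize(11)
= binarize(5) + "1"
= binarize(2) + "1" + "1"
= binarize(1) + "0" + "1" + "1"
= "1" + "0" + "1" + "1"
= "1011"


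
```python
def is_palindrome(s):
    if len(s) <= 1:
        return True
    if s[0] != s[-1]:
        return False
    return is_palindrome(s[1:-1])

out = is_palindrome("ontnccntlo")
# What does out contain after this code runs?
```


is_palindrome("ontnccntlo")
"ontnccntlo": s[0]='o' == s[-1]='o' -> is_palindrome("ntnccntl")
"ntnccntl": s[0]='n' != s[-1]='l' -> False
= False


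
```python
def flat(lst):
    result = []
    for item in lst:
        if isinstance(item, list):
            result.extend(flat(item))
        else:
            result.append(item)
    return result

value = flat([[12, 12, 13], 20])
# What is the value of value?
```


flat([[12, 12, 13], 20])
Processing each element:
  [12, 12, 13] is a list -> flat recursively -> [12, 12, 13]
  20 is not a list -> append 20
= [12, 12, 13, 20]


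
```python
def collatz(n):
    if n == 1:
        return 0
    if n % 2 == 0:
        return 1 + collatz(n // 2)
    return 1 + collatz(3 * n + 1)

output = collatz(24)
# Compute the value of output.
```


collatz(24)
24 is even -> collatz(12)
12 is even -> collatz(6)
6 is even -> collatz(3)
3 is odd -> 3*3+1 = 10 -> collatz(10)
10 is even -> collatz(5)
5 is odd -> 3*5+1 = 16 -> collatz(16)
16 is even -> collatz(8)
8 is even -> collatz(4)
4 is even -> collatz(2)
2 is even -> collatz(1)
Reached 1 after 10 steps
= 10


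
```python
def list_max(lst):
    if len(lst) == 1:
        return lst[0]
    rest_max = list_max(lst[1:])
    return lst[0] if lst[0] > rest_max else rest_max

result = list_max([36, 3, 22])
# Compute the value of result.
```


list_max([36, 3, 22])
= compare 36 with list_max([3, 22])
= compare 3 with list_max([22])
Base: list_max([22]) = 22
compare 3 with 22: max = 22
compare 36 with 22: max = 36
= 36


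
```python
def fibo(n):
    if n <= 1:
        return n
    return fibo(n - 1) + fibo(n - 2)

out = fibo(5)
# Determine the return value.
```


fibo(5)
= fibo(4) + fibo(3)
= (fibo(3) + fibo(2)) + fibo(3)
Computing bottom-up: fibo(0)=0, fibo(1)=1, fibo(2)=1, fibo(3)=2, fibo(4)=3, fibo(5)=5
= 5


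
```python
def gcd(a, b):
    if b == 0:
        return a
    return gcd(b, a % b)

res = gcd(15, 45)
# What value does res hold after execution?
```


gcd(15, 45)
= gcd(45, 15 % 45) = gcd(45, 15)
= gcd(15, 45 % 15) = gcd(15, 0)
b == 0, return a = 15


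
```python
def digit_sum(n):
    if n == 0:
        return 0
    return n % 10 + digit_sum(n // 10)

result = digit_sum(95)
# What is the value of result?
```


digit_sum(95)
= 5 + digit_sum(9)
= 5 + 9 + digit_sum(0)
= 5 + 9 + 0
= 14


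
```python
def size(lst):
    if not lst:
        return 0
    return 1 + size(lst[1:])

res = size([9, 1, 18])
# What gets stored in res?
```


size([9, 1, 18])
= 1 + size([1, 18])
= 1 + 1 + size([18])
= 1 + 1 + 1 + size([])
= 1 + 1 + 1 + 0
= 3


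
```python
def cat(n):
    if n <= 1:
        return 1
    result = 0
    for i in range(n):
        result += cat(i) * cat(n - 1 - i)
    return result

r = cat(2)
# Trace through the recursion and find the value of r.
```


cat(2)
= sum of cat(i) * cat(2-1-i) for i in 0..1
  cat(0)*cat(1) = 1*1 = 1
  cat(1)*cat(0) = 1*1 = 1
= 1 + 1
= 2


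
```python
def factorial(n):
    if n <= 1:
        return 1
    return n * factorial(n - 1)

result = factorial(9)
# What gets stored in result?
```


factorial(9)
= 9 * factorial(8)
= 9 * 8 * factorial(7)
= 9 * 8 * 7 * factorial(6)
= 9 * 8 * 7 * 6 * factorial(5)
= 9 * 8 * 7 * 6 * 5 * factorial(4)
= 9 * 8 * 7 * 6 * 5 * 4 * factorial(3)
= 9 * 8 * 7 * 6 * 5 * 4 * 3 * factorial(2)
= 9 * 8 * 7 * 6 * 5 * 4 * 3 * 2 * factorial(1)
= 9 * 8 * 7 * 6 * 5 * 4 * 3 * 2 * 1
= 362880


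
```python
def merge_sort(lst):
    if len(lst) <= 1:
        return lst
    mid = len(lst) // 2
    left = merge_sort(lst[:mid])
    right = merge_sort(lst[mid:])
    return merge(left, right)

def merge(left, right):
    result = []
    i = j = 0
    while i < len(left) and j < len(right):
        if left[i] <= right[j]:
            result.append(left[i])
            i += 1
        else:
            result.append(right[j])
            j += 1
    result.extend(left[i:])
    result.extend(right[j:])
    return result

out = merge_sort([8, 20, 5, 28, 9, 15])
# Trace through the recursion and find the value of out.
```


merge_sort([8, 20, 5, 28, 9, 15])
Split into [8, 20, 5] and [28, 9, 15]
Left sorted: [5, 8, 20]
Right sorted: [9, 15, 28]
Merge [5, 8, 20] and [9, 15, 28]
= [5, 8, 9, 15, 20, 28]


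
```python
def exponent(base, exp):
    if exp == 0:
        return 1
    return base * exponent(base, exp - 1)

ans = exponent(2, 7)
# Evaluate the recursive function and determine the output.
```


exponent(2, 7)
= 2 * exponent(2, 6)
= 2 * 2 * exponent(2, 5)
= 2 * 2 * 2 * exponent(2, 4)
= 2 * 2 * 2 * 2 * exponent(2, 3)
= 2 * 2 * 2 * 2 * 2 * exponent(2, 2)
= 2 * 2 * 2 * 2 * 2 * 2 * exponent(2, 1)
= 2 * 2 * 2 * 2 * 2 * 2 * 2 * exponent(2, 0)
= 2 * 2 * 2 * 2 * 2 * 2 * 2 * 1
= 128


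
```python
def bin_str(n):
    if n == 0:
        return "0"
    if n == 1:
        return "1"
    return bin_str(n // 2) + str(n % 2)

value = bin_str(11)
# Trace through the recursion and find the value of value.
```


bin_str(11)
= bin_str(5) + "1"
= bin_str(2) + "1" + "1"
= bin_str(1) + "0" + "1" + "1"
= "1" + "0" + "1" + "1"
= "1011"


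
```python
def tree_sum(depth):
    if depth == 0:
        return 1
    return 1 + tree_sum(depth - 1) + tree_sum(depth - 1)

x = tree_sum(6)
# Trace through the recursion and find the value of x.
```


tree_sum(6)
= 1 + tree_sum(5) + tree_sum(5)
= 1 + 2 * tree_sum(5)
tree_sum(k) = 2^(k+1) - 1
tree_sum(0) = 1
tree_sum(1) = 3
tree_sum(2) = 7
tree_sum(3) = 15
tree_sum(4) = 31
tree_sum(6) = 2^7 - 1 = 127


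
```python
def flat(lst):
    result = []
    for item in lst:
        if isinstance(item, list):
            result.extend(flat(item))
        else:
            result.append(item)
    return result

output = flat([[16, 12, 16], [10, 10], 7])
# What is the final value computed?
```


flat([[16, 12, 16], [10, 10], 7])
Processing each element:
  [16, 12, 16] is a list -> flat recursively -> [16, 12, 16]
  [10, 10] is a list -> flat recursively -> [10, 10]
  7 is not a list -> append 7
= [16, 12, 16, 10, 10, 7]


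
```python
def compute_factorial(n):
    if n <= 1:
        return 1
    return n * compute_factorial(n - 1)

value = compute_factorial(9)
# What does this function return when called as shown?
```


compute_factorial(9)
= 9 * compute_factorial(8)
= 9 * 8 * compute_factorial(7)
= 9 * 8 * 7 * compute_factorial(6)
= 9 * 8 * 7 * 6 * compute_factorial(5)
= 9 * 8 * 7 * 6 * 5 * compute_factorial(4)
= 9 * 8 * 7 * 6 * 5 * 4 * compute_factorial(3)
= 9 * 8 * 7 * 6 * 5 * 4 * 3 * compute_factorial(2)
= 9 * 8 * 7 * 6 * 5 * 4 * 3 * 2 * compute_factorial(1)
= 9 * 8 * 7 * 6 * 5 * 4 * 3 * 2 * 1
= 362880


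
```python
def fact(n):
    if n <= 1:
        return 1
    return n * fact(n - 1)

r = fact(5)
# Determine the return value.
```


fact(5)
= 5 * fact(4)
= 5 * 4 * fact(3)
= 5 * 4 * 3 * fact(2)
= 5 * 4 * 3 * 2 * fact(1)
= 5 * 4 * 3 * 2 * 1
= 120


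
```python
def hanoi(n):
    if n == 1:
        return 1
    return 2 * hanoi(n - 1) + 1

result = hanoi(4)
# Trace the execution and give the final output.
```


hanoi(4)
= 2 * hanoi(3) + 1
= 2 * (2 * hanoi(2) + 1) + 1
= 2 * (2 * (2 * hanoi(1) + 1) + 1) + 1
Now compute bottom-up:
hanoi(1) = 1
hanoi(2) = 2 * 1 + 1 = 3
hanoi(3) = 2 * 3 + 1 = 7
hanoi(4) = 2 * 7 + 1 = 15
= 15


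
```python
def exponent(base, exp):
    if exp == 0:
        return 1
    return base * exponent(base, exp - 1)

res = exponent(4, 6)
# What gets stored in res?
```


exponent(4, 6)
= 4 * exponent(4, 5)
= 4 * 4 * exponent(4, 4)
= 4 * 4 * 4 * exponent(4, 3)
= 4 * 4 * 4 * 4 * exponent(4, 2)
= 4 * 4 * 4 * 4 * 4 * exponent(4, 1)
= 4 * 4 * 4 * 4 * 4 * 4 * exponent(4, 0)
= 4 * 4 * 4 * 4 * 4 * 4 * 1
= 4096


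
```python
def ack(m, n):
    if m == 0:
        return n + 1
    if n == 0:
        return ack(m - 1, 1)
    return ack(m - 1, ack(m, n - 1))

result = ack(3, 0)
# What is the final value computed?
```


ack(3, 0)
n == 0: return ack(2, 1)
= ack(2, 1) = 5
= 5


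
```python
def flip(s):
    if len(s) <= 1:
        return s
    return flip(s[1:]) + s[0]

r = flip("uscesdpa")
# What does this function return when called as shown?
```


flip("uscesdpa")
= flip("scesdpa") + "u"
= flip("cesdpa") + "s" + "u"
= flip("esdpa") + "c" + "s" + "u"
= flip("sdpa") + "e" + "c" + "s" + "u"
= flip("dpa") + "s" + "e" + "c" + "s" + "u"
= flip("pa") + "d" + "s" + "e" + "c" + "s" + "u"
= flip("a") + "p" + "d" + "s" + "e" + "c" + "s" + "u"
= "a" + "p" + "d" + "s" + "e" + "c" + "s" + "u"
= "apdsecsu"


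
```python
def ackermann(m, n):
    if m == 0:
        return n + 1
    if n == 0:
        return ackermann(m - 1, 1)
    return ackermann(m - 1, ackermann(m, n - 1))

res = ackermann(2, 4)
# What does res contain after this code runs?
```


ackermann(2, 4)
= ackermann(1, ackermann(2, 3))
First compute ackermann(2, 3) = 9
= ackermann(1, 9)
= 11


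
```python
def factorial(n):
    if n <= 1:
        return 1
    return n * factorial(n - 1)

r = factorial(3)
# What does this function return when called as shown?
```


factorial(3)
= 3 * factorial(2)
= 3 * 2 * factorial(1)
= 3 * 2 * 1
= 6


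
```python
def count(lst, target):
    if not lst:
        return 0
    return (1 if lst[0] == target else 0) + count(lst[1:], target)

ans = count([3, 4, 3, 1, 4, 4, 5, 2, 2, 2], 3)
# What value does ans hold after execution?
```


count([3, 4, 3, 1, 4, 4, 5, 2, 2, 2], 3)
lst[0]=3 == 3: 1 + count([4, 3, 1, 4, 4, 5, 2, 2, 2], 3)
lst[0]=4 != 3: 0 + count([3, 1, 4, 4, 5, 2, 2, 2], 3)
lst[0]=3 == 3: 1 + count([1, 4, 4, 5, 2, 2, 2], 3)
lst[0]=1 != 3: 0 + count([4, 4, 5, 2, 2, 2], 3)
lst[0]=4 != 3: 0 + count([4, 5, 2, 2, 2], 3)
lst[0]=4 != 3: 0 + count([5, 2, 2, 2], 3)
lst[0]=5 != 3: 0 + count([2, 2, 2], 3)
lst[0]=2 != 3: 0 + count([2, 2], 3)
lst[0]=2 != 3: 0 + count([2], 3)
lst[0]=2 != 3: 0 + count([], 3)
= 2


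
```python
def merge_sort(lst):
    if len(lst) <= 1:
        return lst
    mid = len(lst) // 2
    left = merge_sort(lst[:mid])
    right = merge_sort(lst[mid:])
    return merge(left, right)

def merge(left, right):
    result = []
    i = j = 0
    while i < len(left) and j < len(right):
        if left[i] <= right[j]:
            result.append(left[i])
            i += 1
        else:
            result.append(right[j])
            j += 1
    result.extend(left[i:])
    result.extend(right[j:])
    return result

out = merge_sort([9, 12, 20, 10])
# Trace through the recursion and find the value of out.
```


merge_sort([9, 12, 20, 10])
Split into [9, 12] and [20, 10]
Left sorted: [9, 12]
Right sorted: [10, 20]
Merge [9, 12] and [10, 20]
= [9, 10, 12, 20]


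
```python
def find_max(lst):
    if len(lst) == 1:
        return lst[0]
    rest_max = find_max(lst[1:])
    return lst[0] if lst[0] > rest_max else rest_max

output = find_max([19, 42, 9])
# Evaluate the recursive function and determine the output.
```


find_max([19, 42, 9])
= compare 19 with find_max([42, 9])
= compare 42 with find_max([9])
Base: find_max([9]) = 9
compare 42 with 9: max = 42
compare 19 with 42: max = 42
= 42


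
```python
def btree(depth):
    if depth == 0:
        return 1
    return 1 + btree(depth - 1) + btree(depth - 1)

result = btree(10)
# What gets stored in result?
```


btree(10)
= 1 + btree(9) + btree(9)
= 1 + 2 * btree(9)
btree(k) = 2^(k+1) - 1
btree(0) = 1
btree(1) = 3
btree(2) = 7
btree(3) = 15
btree(4) = 31
btree(10) = 2^11 - 1 = 2047


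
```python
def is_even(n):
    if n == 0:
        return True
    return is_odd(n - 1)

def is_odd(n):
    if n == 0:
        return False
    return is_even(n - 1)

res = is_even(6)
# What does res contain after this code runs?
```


is_even(6)
= is_odd(5)
= is_even(4)
= is_odd(3)
= is_even(2)
= is_odd(1)
= is_even(0)
n == 0: return True
= True


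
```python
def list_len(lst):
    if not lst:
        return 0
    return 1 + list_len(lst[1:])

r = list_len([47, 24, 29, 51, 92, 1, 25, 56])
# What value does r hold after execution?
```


list_len([47, 24, 29, 51, 92, 1, 25, 56])
= 1 + list_len([24, 29, 51, 92, 1, 25, 56])
= 1 + 1 + list_len([29, 51, 92, 1, 25, 56])
= 1 + 1 + 1 + list_len([51, 92, 1, 25, 56])
= 1 + 1 + 1 + 1 + list_len([92, 1, 25, 56])
= 1 + 1 + 1 + 1 + 1 + list_len([1, 25, 56])
= 1 + 1 + 1 + 1 + 1 + 1 + list_len([25, 56])
= 1 + 1 + 1 + 1 + 1 + 1 + 1 + list_len([56])
= 1 + 1 + 1 + 1 + 1 + 1 + 1 + 1 + list_len([])
= 1 + 1 + 1 + 1 + 1 + 1 + 1 + 1 + 0
= 8


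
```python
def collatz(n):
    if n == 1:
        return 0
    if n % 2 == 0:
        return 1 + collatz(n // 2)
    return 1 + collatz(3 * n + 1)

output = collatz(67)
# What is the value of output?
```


collatz(67)
67 is odd -> 3*67+1 = 202 -> collatz(202)
202 is even -> collatz(101)
101 is odd -> 3*101+1 = 304 -> collatz(304)
304 is even -> collatz(152)
152 is even -> collatz(76)
76 is even -> collatz(38)
38 is even -> collatz(19)
19 is odd -> 3*19+1 = 58 -> collatz(58)
58 is even -> collatz(29)
29 is odd -> 3*29+1 = 88 -> collatz(88)
88 is even -> collatz(44)
44 is even -> collatz(22)
22 is even -> collatz(11)
11 is odd -> 3*11+1 = 34 -> collatz(34)
34 is even -> collatz(17)
17 is odd -> 3*17+1 = 52 -> collatz(52)
52 is even -> collatz(26)
26 is even -> collatz(13)
13 is odd -> 3*13+1 = 40 -> collatz(40)
40 is even -> collatz(20)
20 is even -> collatz(10)
10 is even -> collatz(5)
5 is odd -> 3*5+1 = 16 -> collatz(16)
16 is even -> collatz(8)
8 is even -> collatz(4)
4 is even -> collatz(2)
2 is even -> collatz(1)
Reached 1 after 27 steps
= 27


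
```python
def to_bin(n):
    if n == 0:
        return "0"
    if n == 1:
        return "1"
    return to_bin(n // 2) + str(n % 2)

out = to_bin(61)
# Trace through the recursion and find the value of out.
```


to_bin(61)
= to_bin(30) + "1"
= to_bin(15) + "0" + "1"
= to_bin(7) + "1" + "0" + "1"
= to_bin(3) + "1" + "1" + "0" + "1"
= to_bin(1) + "1" + "1" + "1" + "0" + "1"
= "1" + "1" + "1" + "1" + "0" + "1"
= "111101"


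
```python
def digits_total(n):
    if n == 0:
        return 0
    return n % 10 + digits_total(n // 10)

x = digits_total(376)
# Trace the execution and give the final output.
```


digits_total(376)
= 6 + digits_total(37)
= 6 + 7 + digits_total(3)
= 6 + 7 + 3 + digits_total(0)
= 6 + 7 + 3 + 0
= 16


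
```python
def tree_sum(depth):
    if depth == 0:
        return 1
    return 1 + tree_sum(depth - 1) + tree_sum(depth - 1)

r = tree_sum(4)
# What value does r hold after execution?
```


tree_sum(4)
= 1 + tree_sum(3) + tree_sum(3)
= 1 + 2 * tree_sum(3)
tree_sum(k) = 2^(k+1) - 1
tree_sum(0) = 1
tree_sum(1) = 3
tree_sum(2) = 7
tree_sum(3) = 15
tree_sum(4) = 31
tree_sum(4) = 2^5 - 1 = 31


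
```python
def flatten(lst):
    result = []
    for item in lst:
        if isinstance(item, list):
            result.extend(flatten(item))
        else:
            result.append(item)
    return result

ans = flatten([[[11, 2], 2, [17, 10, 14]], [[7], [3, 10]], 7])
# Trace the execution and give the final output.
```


flatten([[[11, 2], 2, [17, 10, 14]], [[7], [3, 10]], 7])
Processing each element:
  [[11, 2], 2, [17, 10, 14]] is a list -> flatten recursively -> [11, 2, 2, 17, 10, 14]
  [[7], [3, 10]] is a list -> flatten recursively -> [7, 3, 10]
  7 is not a list -> append 7
= [11, 2, 2, 17, 10, 14, 7, 3, 10, 7]


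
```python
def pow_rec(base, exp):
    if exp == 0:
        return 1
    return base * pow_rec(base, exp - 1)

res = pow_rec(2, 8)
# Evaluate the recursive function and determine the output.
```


pow_rec(2, 8)
= 2 * pow_rec(2, 7)
= 2 * 2 * pow_rec(2, 6)
= 2 * 2 * 2 * pow_rec(2, 5)
= 2 * 2 * 2 * 2 * pow_rec(2, 4)
= 2 * 2 * 2 * 2 * 2 * pow_rec(2, 3)
= 2 * 2 * 2 * 2 * 2 * 2 * pow_rec(2, 2)
= 2 * 2 * 2 * 2 * 2 * 2 * 2 * pow_rec(2, 1)
= 2 * 2 * 2 * 2 * 2 * 2 * 2 * 2 * pow_rec(2, 0)
= 2 * 2 * 2 * 2 * 2 * 2 * 2 * 2 * 1
= 256


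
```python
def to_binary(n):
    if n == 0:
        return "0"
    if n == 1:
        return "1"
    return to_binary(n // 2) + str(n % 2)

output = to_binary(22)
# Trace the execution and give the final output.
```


to_binary(22)
= to_binary(11) + "0"
= to_binary(5) + "1" + "0"
= to_binary(2) + "1" + "1" + "0"
= to_binary(1) + "0" + "1" + "1" + "0"
= "1" + "0" + "1" + "1" + "0"
= "10110"


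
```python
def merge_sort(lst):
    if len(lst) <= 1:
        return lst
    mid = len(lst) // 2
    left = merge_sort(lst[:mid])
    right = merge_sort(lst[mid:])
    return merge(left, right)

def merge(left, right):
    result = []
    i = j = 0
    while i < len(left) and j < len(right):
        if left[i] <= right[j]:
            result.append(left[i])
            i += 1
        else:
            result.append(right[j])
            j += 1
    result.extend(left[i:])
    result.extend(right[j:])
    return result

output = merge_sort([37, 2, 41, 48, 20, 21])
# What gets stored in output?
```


merge_sort([37, 2, 41, 48, 20, 21])
Split into [37, 2, 41] and [48, 20, 21]
Left sorted: [2, 37, 41]
Right sorted: [20, 21, 48]
Merge [2, 37, 41] and [20, 21, 48]
= [2, 20, 21, 37, 41, 48]


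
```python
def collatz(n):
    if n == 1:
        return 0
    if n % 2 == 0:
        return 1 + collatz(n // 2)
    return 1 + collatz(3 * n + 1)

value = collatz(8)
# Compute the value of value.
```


collatz(8)
8 is even -> collatz(4)
4 is even -> collatz(2)
2 is even -> collatz(1)
Reached 1 after 3 steps
= 3


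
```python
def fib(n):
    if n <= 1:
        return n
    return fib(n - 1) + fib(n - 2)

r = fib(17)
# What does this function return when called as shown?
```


fib(17)
= fib(16) + fib(15)
= (fib(15) + fib(14)) + fib(15)
Computing bottom-up: fib(0)=0, fib(1)=1, fib(2)=1, fib(3)=2, fib(4)=3, fib(5)=5, fib(6)=8, fib(7)=13, fib(8)=21, fib(9)=34, fib(10)=55, fib(11)=89, fib(12)=144, fib(13)=233, fib(14)=377, fib(15)=610, fib(16)=987, fib(17)=1597
= 1597


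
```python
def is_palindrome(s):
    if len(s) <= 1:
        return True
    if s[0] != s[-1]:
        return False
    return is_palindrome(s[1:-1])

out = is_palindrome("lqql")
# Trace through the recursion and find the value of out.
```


is_palindrome("lqql")
"lqql": s[0]='l' == s[-1]='l' -> is_palindrome("qq")
"qq": s[0]='q' == s[-1]='q' -> is_palindrome("")
"": len <= 1 -> True
= True


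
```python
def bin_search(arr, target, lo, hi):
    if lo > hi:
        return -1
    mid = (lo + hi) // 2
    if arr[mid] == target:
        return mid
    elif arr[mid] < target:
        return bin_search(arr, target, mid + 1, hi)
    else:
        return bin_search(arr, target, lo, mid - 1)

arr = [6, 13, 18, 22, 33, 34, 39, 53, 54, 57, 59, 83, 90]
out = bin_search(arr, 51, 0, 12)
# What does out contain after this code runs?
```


bin_search(arr, 51, 0, 12)
lo=0, hi=12, mid=6, arr[mid]=39
39 < 51, search right half
lo=7, hi=12, mid=9, arr[mid]=57
57 > 51, search left half
lo=7, hi=8, mid=7, arr[mid]=53
53 > 51, search left half
lo > hi, target not found, return -1
= -1


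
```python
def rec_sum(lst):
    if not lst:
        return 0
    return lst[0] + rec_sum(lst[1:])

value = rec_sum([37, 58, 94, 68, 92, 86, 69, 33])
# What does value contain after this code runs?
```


rec_sum([37, 58, 94, 68, 92, 86, 69, 33])
= 37 + rec_sum([58, 94, 68, 92, 86, 69, 33])
= 37 + 58 + rec_sum([94, 68, 92, 86, 69, 33])
= 37 + 58 + 94 + rec_sum([68, 92, 86, 69, 33])
= 37 + 58 + 94 + 68 + rec_sum([92, 86, 69, 33])
= 37 + 58 + 94 + 68 + 92 + rec_sum([86, 69, 33])
= 37 + 58 + 94 + 68 + 92 + 86 + rec_sum([69, 33])
= 37 + 58 + 94 + 68 + 92 + 86 + 69 + rec_sum([33])
= 37 + 58 + 94 + 68 + 92 + 86 + 69 + 33 + rec_sum([])
= 37 + 58 + 94 + 68 + 92 + 86 + 69 + 33 + 0
= 537


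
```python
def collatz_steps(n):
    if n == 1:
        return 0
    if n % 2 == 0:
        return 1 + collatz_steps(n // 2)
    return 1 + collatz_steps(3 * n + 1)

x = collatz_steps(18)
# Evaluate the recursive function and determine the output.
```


collatz_steps(18)
18 is even -> collatz_steps(9)
9 is odd -> 3*9+1 = 28 -> collatz_steps(28)
28 is even -> collatz_steps(14)
14 is even -> collatz_steps(7)
7 is odd -> 3*7+1 = 22 -> collatz_steps(22)
22 is even -> collatz_steps(11)
11 is odd -> 3*11+1 = 34 -> collatz_steps(34)
34 is even -> collatz_steps(17)
17 is odd -> 3*17+1 = 52 -> collatz_steps(52)
52 is even -> collatz_steps(26)
26 is even -> collatz_steps(13)
13 is odd -> 3*13+1 = 40 -> collatz_steps(40)
40 is even -> collatz_steps(20)
20 is even -> collatz_steps(10)
10 is even -> collatz_steps(5)
5 is odd -> 3*5+1 = 16 -> collatz_steps(16)
16 is even -> collatz_steps(8)
8 is even -> collatz_steps(4)
4 is even -> collatz_steps(2)
2 is even -> collatz_steps(1)
Reached 1 after 20 steps
= 20


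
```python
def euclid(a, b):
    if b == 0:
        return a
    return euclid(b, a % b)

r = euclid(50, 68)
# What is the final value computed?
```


euclid(50, 68)
= euclid(68, 50 % 68) = euclid(68, 50)
= euclid(50, 68 % 50) = euclid(50, 18)
= euclid(18, 50 % 18) = euclid(18, 14)
= euclid(14, 18 % 14) = euclid(14, 4)
= euclid(4, 14 % 4) = euclid(4, 2)
= euclid(2, 4 % 2) = euclid(2, 0)
b == 0, return a = 2


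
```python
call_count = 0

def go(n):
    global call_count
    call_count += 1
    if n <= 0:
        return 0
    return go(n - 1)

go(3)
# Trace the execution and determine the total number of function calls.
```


go(3) calls go(2) calls ... calls go(0)
Total calls: 3 + 1 (for base case) = 4


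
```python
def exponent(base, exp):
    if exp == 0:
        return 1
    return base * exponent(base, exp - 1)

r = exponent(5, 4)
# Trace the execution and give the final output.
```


exponent(5, 4)
= 5 * exponent(5, 3)
= 5 * 5 * exponent(5, 2)
= 5 * 5 * 5 * exponent(5, 1)
= 5 * 5 * 5 * 5 * exponent(5, 0)
= 5 * 5 * 5 * 5 * 1
= 625


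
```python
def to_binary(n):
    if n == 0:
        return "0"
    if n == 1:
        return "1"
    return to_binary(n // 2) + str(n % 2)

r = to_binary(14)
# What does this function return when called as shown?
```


to_binary(14)
= to_binary(7) + "0"
= to_binary(3) + "1" + "0"
= to_binary(1) + "1" + "1" + "0"
= "1" + "1" + "1" + "0"
= "1110"


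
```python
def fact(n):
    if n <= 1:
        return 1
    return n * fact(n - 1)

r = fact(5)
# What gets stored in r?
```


fact(5)
= 5 * fact(4)
= 5 * 4 * fact(3)
= 5 * 4 * 3 * fact(2)
= 5 * 4 * 3 * 2 * fact(1)
= 5 * 4 * 3 * 2 * 1
= 120


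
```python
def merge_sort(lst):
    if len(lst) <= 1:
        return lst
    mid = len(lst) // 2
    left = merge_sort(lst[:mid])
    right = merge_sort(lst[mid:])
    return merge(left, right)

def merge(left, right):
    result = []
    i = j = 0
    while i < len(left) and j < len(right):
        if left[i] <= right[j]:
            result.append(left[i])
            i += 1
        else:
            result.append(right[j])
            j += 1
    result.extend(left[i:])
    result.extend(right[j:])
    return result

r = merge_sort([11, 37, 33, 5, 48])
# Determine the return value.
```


merge_sort([11, 37, 33, 5, 48])
Split into [11, 37] and [33, 5, 48]
Left sorted: [11, 37]
Right sorted: [5, 33, 48]
Merge [11, 37] and [5, 33, 48]
= [5, 11, 33, 37, 48]


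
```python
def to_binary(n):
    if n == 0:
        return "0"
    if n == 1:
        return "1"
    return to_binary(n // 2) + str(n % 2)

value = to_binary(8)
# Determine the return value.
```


to_binary(8)
= to_binary(4) + "0"
= to_binary(2) + "0" + "0"
= to_binary(1) + "0" + "0" + "0"
= "1" + "0" + "0" + "0"
= "1000"


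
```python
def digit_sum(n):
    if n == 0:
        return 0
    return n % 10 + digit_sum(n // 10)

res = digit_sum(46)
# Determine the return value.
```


digit_sum(46)
= 6 + digit_sum(4)
= 6 + 4 + digit_sum(0)
= 6 + 4 + 0
= 10


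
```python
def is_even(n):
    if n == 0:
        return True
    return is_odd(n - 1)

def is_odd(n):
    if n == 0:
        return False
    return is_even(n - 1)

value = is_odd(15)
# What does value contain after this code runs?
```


is_odd(15)
= is_even(14)
= is_odd(13)
= is_even(12)
= is_odd(11)
= is_even(10)
= is_odd(9)
= is_even(8)
= is_odd(7)
= is_even(6)
= is_odd(5)
= is_even(4)
= is_odd(3)
= is_even(2)
= is_odd(1)
= is_even(0)
n == 0: return True
= True


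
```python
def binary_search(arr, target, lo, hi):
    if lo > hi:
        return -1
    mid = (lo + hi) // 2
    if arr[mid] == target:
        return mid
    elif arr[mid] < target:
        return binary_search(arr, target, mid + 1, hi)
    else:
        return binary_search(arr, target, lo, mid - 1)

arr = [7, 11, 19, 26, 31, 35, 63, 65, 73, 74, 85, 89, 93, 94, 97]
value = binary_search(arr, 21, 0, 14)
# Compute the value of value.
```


binary_search(arr, 21, 0, 14)
lo=0, hi=14, mid=7, arr[mid]=65
65 > 21, search left half
lo=0, hi=6, mid=3, arr[mid]=26
26 > 21, search left half
lo=0, hi=2, mid=1, arr[mid]=11
11 < 21, search right half
lo=2, hi=2, mid=2, arr[mid]=19
19 < 21, search right half
lo > hi, target not found, return -1
= -1


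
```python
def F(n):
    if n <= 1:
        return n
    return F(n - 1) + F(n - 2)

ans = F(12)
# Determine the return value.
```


F(12)
= F(11) + F(10)
= (F(10) + F(9)) + F(10)
Computing bottom-up: F(0)=0, F(1)=1, F(2)=1, F(3)=2, F(4)=3, F(5)=5, F(6)=8, F(7)=13, F(8)=21, F(9)=34, F(10)=55, F(11)=89, F(12)=144
= 144


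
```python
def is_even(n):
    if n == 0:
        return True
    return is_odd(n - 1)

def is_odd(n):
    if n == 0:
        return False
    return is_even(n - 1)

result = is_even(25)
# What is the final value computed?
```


is_even(25)
= is_odd(24)
= is_even(23)
= is_odd(22)
= is_even(21)
= is_odd(20)
= is_even(19)
= is_odd(18)
= is_even(17)
= is_odd(16)
= is_even(15)
= is_odd(14)
= is_even(13)
= is_odd(12)
= is_even(11)
= is_odd(10)
= is_even(9)
= is_odd(8)
= is_even(7)
= is_odd(6)
= is_even(5)
= is_odd(4)
= is_even(3)
= is_odd(2)
= is_even(1)
= is_odd(0)
n == 0: return False
= False


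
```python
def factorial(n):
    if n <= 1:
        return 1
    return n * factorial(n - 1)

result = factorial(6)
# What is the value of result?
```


factorial(6)
= 6 * factorial(5)
= 6 * 5 * factorial(4)
= 6 * 5 * 4 * factorial(3)
= 6 * 5 * 4 * 3 * factorial(2)
= 6 * 5 * 4 * 3 * 2 * factorial(1)
= 6 * 5 * 4 * 3 * 2 * 1
= 720


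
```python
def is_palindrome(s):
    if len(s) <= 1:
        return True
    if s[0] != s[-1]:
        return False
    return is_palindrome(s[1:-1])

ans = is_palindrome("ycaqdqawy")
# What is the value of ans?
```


is_palindrome("ycaqdqawy")
"ycaqdqawy": s[0]='y' == s[-1]='y' -> is_palindrome("caqdqaw")
"caqdqaw": s[0]='c' != s[-1]='w' -> False
= False


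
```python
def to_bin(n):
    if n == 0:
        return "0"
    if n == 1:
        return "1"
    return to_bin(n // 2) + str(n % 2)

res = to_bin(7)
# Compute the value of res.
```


to_bin(7)
= to_bin(3) + "1"
= to_bin(1) + "1" + "1"
= "1" + "1" + "1"
= "111"


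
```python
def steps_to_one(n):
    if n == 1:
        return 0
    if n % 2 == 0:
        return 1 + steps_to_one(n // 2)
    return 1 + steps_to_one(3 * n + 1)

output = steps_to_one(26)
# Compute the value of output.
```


steps_to_one(26)
26 is even -> steps_to_one(13)
13 is odd -> 3*13+1 = 40 -> steps_to_one(40)
40 is even -> steps_to_one(20)
20 is even -> steps_to_one(10)
10 is even -> steps_to_one(5)
5 is odd -> 3*5+1 = 16 -> steps_to_one(16)
16 is even -> steps_to_one(8)
8 is even -> steps_to_one(4)
4 is even -> steps_to_one(2)
2 is even -> steps_to_one(1)
Reached 1 after 10 steps
= 10


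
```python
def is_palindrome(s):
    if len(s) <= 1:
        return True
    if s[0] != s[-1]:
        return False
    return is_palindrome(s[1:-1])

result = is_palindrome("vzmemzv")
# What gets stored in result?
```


is_palindrome("vzmemzv")
"vzmemzv": s[0]='v' == s[-1]='v' -> is_palindrome("zmemz")
"zmemz": s[0]='z' == s[-1]='z' -> is_palindrome("mem")
"mem": s[0]='m' == s[-1]='m' -> is_palindrome("e")
"e": len <= 1 -> True
= True


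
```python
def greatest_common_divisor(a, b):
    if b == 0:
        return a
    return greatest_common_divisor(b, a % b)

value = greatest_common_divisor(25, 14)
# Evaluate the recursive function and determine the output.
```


greatest_common_divisor(25, 14)
= greatest_common_divisor(14, 25 % 14) = greatest_common_divisor(14, 11)
= greatest_common_divisor(11, 14 % 11) = greatest_common_divisor(11, 3)
= greatest_common_divisor(3, 11 % 3) = greatest_common_divisor(3, 2)
= greatest_common_divisor(2, 3 % 2) = greatest_common_divisor(2, 1)
= greatest_common_divisor(1, 2 % 1) = greatest_common_divisor(1, 0)
b == 0, return a = 1


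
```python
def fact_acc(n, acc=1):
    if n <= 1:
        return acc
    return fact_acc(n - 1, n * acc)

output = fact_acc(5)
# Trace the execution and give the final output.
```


fact_acc(5, 1)
= fact_acc(4, 5 * 1) = fact_acc(4, 5)
= fact_acc(3, 4 * 5) = fact_acc(3, 20)
= fact_acc(2, 3 * 20) = fact_acc(2, 60)
= fact_acc(1, 2 * 60) = fact_acc(1, 120)
n <= 1, return acc = 120


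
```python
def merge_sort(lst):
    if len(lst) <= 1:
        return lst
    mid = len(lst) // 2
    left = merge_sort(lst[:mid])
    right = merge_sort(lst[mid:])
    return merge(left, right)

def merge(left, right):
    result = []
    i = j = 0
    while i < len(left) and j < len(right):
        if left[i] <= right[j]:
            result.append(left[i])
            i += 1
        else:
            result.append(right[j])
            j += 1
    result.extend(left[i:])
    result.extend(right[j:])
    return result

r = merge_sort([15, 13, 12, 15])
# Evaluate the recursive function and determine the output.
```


merge_sort([15, 13, 12, 15])
Split into [15, 13] and [12, 15]
Left sorted: [13, 15]
Right sorted: [12, 15]
Merge [13, 15] and [12, 15]
= [12, 13, 15, 15]


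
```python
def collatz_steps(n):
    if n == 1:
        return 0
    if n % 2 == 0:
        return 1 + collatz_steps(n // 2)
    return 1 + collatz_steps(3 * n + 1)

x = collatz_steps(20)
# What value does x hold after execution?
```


collatz_steps(20)
20 is even -> collatz_steps(10)
10 is even -> collatz_steps(5)
5 is odd -> 3*5+1 = 16 -> collatz_steps(16)
16 is even -> collatz_steps(8)
8 is even -> collatz_steps(4)
4 is even -> collatz_steps(2)
2 is even -> collatz_steps(1)
Reached 1 after 7 steps
= 7


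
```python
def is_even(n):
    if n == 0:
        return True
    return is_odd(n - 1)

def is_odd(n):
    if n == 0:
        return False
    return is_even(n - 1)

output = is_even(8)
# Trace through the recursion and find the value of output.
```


is_even(8)
= is_odd(7)
= is_even(6)
= is_odd(5)
= is_even(4)
= is_odd(3)
= is_even(2)
= is_odd(1)
= is_even(0)
n == 0: return True
= True


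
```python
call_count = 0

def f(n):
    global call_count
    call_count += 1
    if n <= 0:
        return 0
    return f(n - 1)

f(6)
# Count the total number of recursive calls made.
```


f(6) calls f(5) calls ... calls f(0)
Total calls: 6 + 1 (for base case) = 7


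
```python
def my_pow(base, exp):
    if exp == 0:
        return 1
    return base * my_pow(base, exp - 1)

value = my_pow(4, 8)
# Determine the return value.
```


my_pow(4, 8)
= 4 * my_pow(4, 7)
= 4 * 4 * my_pow(4, 6)
= 4 * 4 * 4 * my_pow(4, 5)
= 4 * 4 * 4 * 4 * my_pow(4, 4)
= 4 * 4 * 4 * 4 * 4 * my_pow(4, 3)
= 4 * 4 * 4 * 4 * 4 * 4 * my_pow(4, 2)
= 4 * 4 * 4 * 4 * 4 * 4 * 4 * my_pow(4, 1)
= 4 * 4 * 4 * 4 * 4 * 4 * 4 * 4 * my_pow(4, 0)
= 4 * 4 * 4 * 4 * 4 * 4 * 4 * 4 * 1
= 65536


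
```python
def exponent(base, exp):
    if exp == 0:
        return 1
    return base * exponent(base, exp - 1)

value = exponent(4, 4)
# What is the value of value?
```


exponent(4, 4)
= 4 * exponent(4, 3)
= 4 * 4 * exponent(4, 2)
= 4 * 4 * 4 * exponent(4, 1)
= 4 * 4 * 4 * 4 * exponent(4, 0)
= 4 * 4 * 4 * 4 * 1
= 256


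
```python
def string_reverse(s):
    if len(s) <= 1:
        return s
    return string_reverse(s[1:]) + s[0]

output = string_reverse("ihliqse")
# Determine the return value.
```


string_reverse("ihliqse")
= string_reverse("hliqse") + "i"
= string_reverse("liqse") + "h" + "i"
= string_reverse("iqse") + "l" + "h" + "i"
= string_reverse("qse") + "i" + "l" + "h" + "i"
= string_reverse("se") + "q" + "i" + "l" + "h" + "i"
= string_reverse("e") + "s" + "q" + "i" + "l" + "h" + "i"
= "e" + "s" + "q" + "i" + "l" + "h" + "i"
= "esqilhi"


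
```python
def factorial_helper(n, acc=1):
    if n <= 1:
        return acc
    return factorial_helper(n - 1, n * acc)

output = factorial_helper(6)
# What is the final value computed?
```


factorial_helper(6, 1)
= factorial_helper(5, 6 * 1) = factorial_helper(5, 6)
= factorial_helper(4, 5 * 6) = factorial_helper(4, 30)
= factorial_helper(3, 4 * 30) = factorial_helper(3, 120)
= factorial_helper(2, 3 * 120) = factorial_helper(2, 360)
= factorial_helper(1, 2 * 360) = factorial_helper(1, 720)
n <= 1, return acc = 720


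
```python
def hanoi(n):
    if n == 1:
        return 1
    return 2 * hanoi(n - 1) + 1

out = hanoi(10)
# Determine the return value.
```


hanoi(10)
= 2 * hanoi(9) + 1
= 2 * (2 * hanoi(8) + 1) + 1
= 2 * (2 * (2 * hanoi(7) + 1) + 1) + 1
= 2 * (2 * (2 * (2 * hanoi(6) + 1) + 1) + 1) + 1
= 2 * (2 * (2 * (2 * (2 * hanoi(5) + 1) + 1) + 1) + 1) + 1
= 2 * (2 * (2 * (2 * (2 * (2 * hanoi(4) + 1) + 1) + 1) + 1) + 1) + 1
= 2 * (2 * (2 * (2 * (2 * (2 * (2 * hanoi(3) + 1) + 1) + 1) + 1) + 1) + 1) + 1
= 2 * (2 * (2 * (2 * (2 * (2 * (2 * (2 * hanoi(2) + 1) + 1) + 1) + 1) + 1) + 1) + 1) + 1
= 2 * (2 * (2 * (2 * (2 * (2 * (2 * (2 * (2 * hanoi(1) + 1) + 1) + 1) + 1) + 1) + 1) + 1) + 1) + 1
Now compute bottom-up:
hanoi(1) = 1
hanoi(2) = 2 * 1 + 1 = 3
hanoi(3) = 2 * 3 + 1 = 7
hanoi(4) = 2 * 7 + 1 = 15
hanoi(5) = 2 * 15 + 1 = 31
hanoi(6) = 2 * 31 + 1 = 63
hanoi(7) = 2 * 63 + 1 = 127
hanoi(8) = 2 * 127 + 1 = 255
hanoi(9) = 2 * 255 + 1 = 511
hanoi(10) = 2 * 511 + 1 = 1023
= 1023


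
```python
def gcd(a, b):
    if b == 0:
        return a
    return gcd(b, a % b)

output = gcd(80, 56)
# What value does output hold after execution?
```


gcd(80, 56)
= gcd(56, 80 % 56) = gcd(56, 24)
= gcd(24, 56 % 24) = gcd(24, 8)
= gcd(8, 24 % 8) = gcd(8, 0)
b == 0, return a = 8


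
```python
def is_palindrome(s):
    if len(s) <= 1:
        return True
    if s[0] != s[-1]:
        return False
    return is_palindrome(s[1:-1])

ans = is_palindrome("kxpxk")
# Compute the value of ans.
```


is_palindrome("kxpxk")
"kxpxk": s[0]='k' == s[-1]='k' -> is_palindrome("xpx")
"xpx": s[0]='x' == s[-1]='x' -> is_palindrome("p")
"p": len <= 1 -> True
= True


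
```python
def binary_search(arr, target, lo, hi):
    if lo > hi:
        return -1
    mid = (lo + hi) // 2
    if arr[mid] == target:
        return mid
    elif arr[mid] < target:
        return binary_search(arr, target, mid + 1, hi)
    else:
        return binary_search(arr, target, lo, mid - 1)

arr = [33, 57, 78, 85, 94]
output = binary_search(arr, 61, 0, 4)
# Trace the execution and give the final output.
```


binary_search(arr, 61, 0, 4)
lo=0, hi=4, mid=2, arr[mid]=78
78 > 61, search left half
lo=0, hi=1, mid=0, arr[mid]=33
33 < 61, search right half
lo=1, hi=1, mid=1, arr[mid]=57
57 < 61, search right half
lo > hi, target not found, return -1
= -1


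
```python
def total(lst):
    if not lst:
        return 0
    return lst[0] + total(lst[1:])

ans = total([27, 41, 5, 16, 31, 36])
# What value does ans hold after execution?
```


total([27, 41, 5, 16, 31, 36])
= 27 + total([41, 5, 16, 31, 36])
= 27 + 41 + total([5, 16, 31, 36])
= 27 + 41 + 5 + total([16, 31, 36])
= 27 + 41 + 5 + 16 + total([31, 36])
= 27 + 41 + 5 + 16 + 31 + total([36])
= 27 + 41 + 5 + 16 + 31 + 36 + total([])
= 27 + 41 + 5 + 16 + 31 + 36 + 0
= 156


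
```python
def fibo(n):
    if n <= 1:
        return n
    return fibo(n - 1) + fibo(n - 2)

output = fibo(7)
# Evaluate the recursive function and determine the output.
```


fibo(7)
= fibo(6) + fibo(5)
= (fibo(5) + fibo(4)) + fibo(5)
Computing bottom-up: fibo(0)=0, fibo(1)=1, fibo(2)=1, fibo(3)=2, fibo(4)=3, fibo(5)=5, fibo(6)=8, fibo(7)=13
= 13


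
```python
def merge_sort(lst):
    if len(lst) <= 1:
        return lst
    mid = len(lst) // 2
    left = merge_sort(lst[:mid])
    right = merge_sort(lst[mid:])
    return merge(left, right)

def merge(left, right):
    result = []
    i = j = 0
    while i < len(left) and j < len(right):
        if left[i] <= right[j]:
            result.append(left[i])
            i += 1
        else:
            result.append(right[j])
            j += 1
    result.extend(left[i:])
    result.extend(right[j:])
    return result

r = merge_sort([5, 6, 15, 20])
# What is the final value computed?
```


merge_sort([5, 6, 15, 20])
Split into [5, 6] and [15, 20]
Left sorted: [5, 6]
Right sorted: [15, 20]
Merge [5, 6] and [15, 20]
= [5, 6, 15, 20]


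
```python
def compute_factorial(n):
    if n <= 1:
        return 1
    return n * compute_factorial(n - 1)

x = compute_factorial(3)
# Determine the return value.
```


compute_factorial(3)
= 3 * compute_factorial(2)
= 3 * 2 * compute_factorial(1)
= 3 * 2 * 1
= 6


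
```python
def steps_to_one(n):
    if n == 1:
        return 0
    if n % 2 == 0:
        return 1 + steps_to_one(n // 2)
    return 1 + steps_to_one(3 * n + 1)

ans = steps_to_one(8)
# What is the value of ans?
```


steps_to_one(8)
8 is even -> steps_to_one(4)
4 is even -> steps_to_one(2)
2 is even -> steps_to_one(1)
Reached 1 after 3 steps
= 3


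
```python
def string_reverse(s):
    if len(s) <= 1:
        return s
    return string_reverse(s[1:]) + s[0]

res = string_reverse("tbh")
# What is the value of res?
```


string_reverse("tbh")
= string_reverse("bh") + "t"
= string_reverse("h") + "b" + "t"
= "h" + "b" + "t"
= "hbt"


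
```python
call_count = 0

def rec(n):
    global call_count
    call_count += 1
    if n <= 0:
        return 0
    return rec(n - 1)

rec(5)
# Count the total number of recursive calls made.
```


rec(5) calls rec(4) calls ... calls rec(0)
Total calls: 5 + 1 (for base case) = 6


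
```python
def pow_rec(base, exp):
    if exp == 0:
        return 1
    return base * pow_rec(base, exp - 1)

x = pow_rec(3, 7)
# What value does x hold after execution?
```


pow_rec(3, 7)
= 3 * pow_rec(3, 6)
= 3 * 3 * pow_rec(3, 5)
= 3 * 3 * 3 * pow_rec(3, 4)
= 3 * 3 * 3 * 3 * pow_rec(3, 3)
= 3 * 3 * 3 * 3 * 3 * pow_rec(3, 2)
= 3 * 3 * 3 * 3 * 3 * 3 * pow_rec(3, 1)
= 3 * 3 * 3 * 3 * 3 * 3 * 3 * pow_rec(3, 0)
= 3 * 3 * 3 * 3 * 3 * 3 * 3 * 1
= 2187


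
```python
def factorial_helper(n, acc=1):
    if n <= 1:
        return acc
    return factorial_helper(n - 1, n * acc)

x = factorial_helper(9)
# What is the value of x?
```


factorial_helper(9, 1)
= factorial_helper(8, 9 * 1) = factorial_helper(8, 9)
= factorial_helper(7, 8 * 9) = factorial_helper(7, 72)
= factorial_helper(6, 7 * 72) = factorial_helper(6, 504)
= factorial_helper(5, 6 * 504) = factorial_helper(5, 3024)
= factorial_helper(4, 5 * 3024) = factorial_helper(4, 15120)
= factorial_helper(3, 4 * 15120) = factorial_helper(3, 60480)
= factorial_helper(2, 3 * 60480) = factorial_helper(2, 181440)
= factorial_helper(1, 2 * 181440) = factorial_helper(1, 362880)
n <= 1, return acc = 362880
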